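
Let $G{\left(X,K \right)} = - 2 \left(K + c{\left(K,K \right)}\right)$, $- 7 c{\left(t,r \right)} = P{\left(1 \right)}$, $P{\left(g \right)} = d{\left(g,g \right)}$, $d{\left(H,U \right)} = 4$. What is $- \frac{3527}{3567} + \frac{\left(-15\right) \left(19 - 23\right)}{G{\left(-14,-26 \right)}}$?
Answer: $\frac{15508}{110577} \approx 0.14025$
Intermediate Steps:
$P{\left(g \right)} = 4$
$c{\left(t,r \right)} = - \frac{4}{7}$ ($c{\left(t,r \right)} = \left(- \frac{1}{7}\right) 4 = - \frac{4}{7}$)
$G{\left(X,K \right)} = \frac{8}{7} - 2 K$ ($G{\left(X,K \right)} = - 2 \left(K - \frac{4}{7}\right) = - 2 \left(- \frac{4}{7} + K\right) = \frac{8}{7} - 2 K$)
$- \frac{3527}{3567} + \frac{\left(-15\right) \left(19 - 23\right)}{G{\left(-14,-26 \right)}} = - \frac{3527}{3567} + \frac{\left(-15\right) \left(19 - 23\right)}{\frac{8}{7} - -52} = \left(-3527\right) \frac{1}{3567} + \frac{\left(-15\right) \left(-4\right)}{\frac{8}{7} + 52} = - \frac{3527}{3567} + \frac{60}{\frac{372}{7}} = - \frac{3527}{3567} + 60 \cdot \frac{7}{372} = - \frac{3527}{3567} + \frac{35}{31} = \frac{15508}{110577}$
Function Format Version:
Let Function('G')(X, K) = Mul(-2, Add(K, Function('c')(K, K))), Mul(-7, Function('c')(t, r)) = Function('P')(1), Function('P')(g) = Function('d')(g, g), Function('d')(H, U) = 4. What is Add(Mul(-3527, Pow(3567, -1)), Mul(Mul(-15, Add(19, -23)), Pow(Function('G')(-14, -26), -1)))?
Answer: Rational(15508, 110577) ≈ 0.14025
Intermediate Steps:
Function('P')(g) = 4
Function('c')(t, r) = Rational(-4, 7) (Function('c')(t, r) = Mul(Rational(-1, 7), 4) = Rational(-4, 7))
Function('G')(X, K) = Add(Rational(8, 7), Mul(-2, K)) (Function('G')(X, K) = Mul(-2, Add(K, Rational(-4, 7))) = Mul(-2, Add(Rational(-4, 7), K)) = Add(Rational(8, 7), Mul(-2, K)))
Add(Mul(-3527, Pow(3567, -1)), Mul(Mul(-15, Add(19, -23)), Pow(Function('G')(-14, -26), -1))) = Add(Mul(-3527, Pow(3567, -1)), Mul(Mul(-15, Add(19, -23)), Pow(Add(Rational(8, 7), Mul(-2, -26)), -1))) = Add(Mul(-3527, Rational(1, 3567)), Mul(Mul(-15, -4), Pow(Add(Rational(8, 7), 52), -1))) = Add(Rational(-3527, 3567), Mul(60, Pow(Rational(372, 7), -1))) = Add(Rational(-3527, 3567), Mul(60, Rational(7, 372))) = Add(Rational(-3527, 3567), Rational(35, 31)) = Rational(15508, 110577)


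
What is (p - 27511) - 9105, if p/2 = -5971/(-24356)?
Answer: -445903677/12178 ≈ -36616.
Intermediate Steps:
p = 5971/12178 (p = 2*(-5971/(-24356)) = 2*(-5971*(-1/24356)) = 2*(5971/24356) = 5971/12178 ≈ 0.49031)
(p - 27511) - 9105 = (5971/12178 - 27511) - 9105 = -335022987/12178 - 9105 = -445903677/12178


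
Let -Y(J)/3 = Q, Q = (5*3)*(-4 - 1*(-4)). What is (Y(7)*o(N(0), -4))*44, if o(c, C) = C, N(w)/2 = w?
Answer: 0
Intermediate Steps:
N(w) = 2*w
Q = 0 (Q = 15*(-4 + 4) = 15*0 = 0)
Y(J) = 0 (Y(J) = -3*0 = 0)
(Y(7)*o(N(0), -4))*44 = (0*(-4))*44 = 0*44 = 0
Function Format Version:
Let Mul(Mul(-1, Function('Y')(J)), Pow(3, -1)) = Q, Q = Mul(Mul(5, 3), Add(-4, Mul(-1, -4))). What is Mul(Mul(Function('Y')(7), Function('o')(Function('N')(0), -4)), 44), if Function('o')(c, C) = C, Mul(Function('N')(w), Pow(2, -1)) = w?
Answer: 0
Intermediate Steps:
Function('N')(w) = Mul(2, w)
Q = 0 (Q = Mul(15, Add(-4, 4)) = Mul(15, 0) = 0)
Function('Y')(J) = 0 (Function('Y')(J) = Mul(-3, 0) = 0)
Mul(Mul(Function('Y')(7), Function('o')(Function('N')(0), -4)), 44) = Mul(Mul(0, -4), 44) = Mul(0, 44) = 0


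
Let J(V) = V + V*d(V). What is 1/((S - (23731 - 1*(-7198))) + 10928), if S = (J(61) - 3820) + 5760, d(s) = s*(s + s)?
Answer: 1/435962 ≈ 2.2938e-6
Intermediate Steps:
d(s) = 2*s**2 (d(s) = s*(2*s) = 2*s**2)
J(V) = V + 2*V**3 (J(V) = V + V*(2*V**2) = V + 2*V**3)
S = 455963 (S = ((61 + 2*61**3) - 3820) + 5760 = ((61 + 2*226981) - 3820) + 5760 = ((61 + 453962) - 3820) + 5760 = (454023 - 3820) + 5760 = 450203 + 5760 = 455963)
1/((S - (23731 - 1*(-7198))) + 10928) = 1/((455963 - (23731 - 1*(-7198))) + 10928) = 1/((455963 - (23731 + 7198)) + 10928) = 1/((455963 - 1*30929) + 10928) = 1/((455963 - 30929) + 10928) = 1/(425034 + 10928) = 1/435962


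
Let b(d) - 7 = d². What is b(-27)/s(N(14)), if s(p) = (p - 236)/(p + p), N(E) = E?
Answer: -10304/111 ≈ -92.829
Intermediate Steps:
b(d) = 7 + d²
s(p) = (-236 + p)/(2*p) (s(p) = (-236 + p)/((2*p)) = (-236 + p)*(1/(2*p)) = (-236 + p)/(2*p))
b(-27)/s(N(14)) = (7 + (-27)²)/(((½)*(-236 + 14)/14)) = (7 + 729)/(((½)*(1/14)*(-222))) = 736/(-111/14) = 736*(-14/111) = -10304/111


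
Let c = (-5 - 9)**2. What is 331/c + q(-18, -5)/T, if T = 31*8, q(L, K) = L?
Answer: 2455/1519 ≈ 1.6162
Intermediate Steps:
T = 248
c = 196 (c = (-14)**2 = 196)
331/c + q(-18, -5)/T = 331/196 - 18/248 = 331*(1/196) - 18*1/248 = 331/196 - 9/124 = 2455/1519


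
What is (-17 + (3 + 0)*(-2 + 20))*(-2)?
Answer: -74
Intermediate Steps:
(-17 + (3 + 0)*(-2 + 20))*(-2) = (-17 + 3*18)*(-2) = (-17 + 54)*(-2) = 37*(-2) = -74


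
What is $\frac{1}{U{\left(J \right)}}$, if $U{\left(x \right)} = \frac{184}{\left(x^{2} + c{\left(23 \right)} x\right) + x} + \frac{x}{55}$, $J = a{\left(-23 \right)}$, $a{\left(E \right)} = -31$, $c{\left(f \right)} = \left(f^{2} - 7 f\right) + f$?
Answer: $- \frac{615505}{357041} \approx -1.7239$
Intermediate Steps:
$c{\left(f \right)} = f^{2} - 6 f$
$J = -31$
$U{\left(x \right)} = \frac{184}{x^{2} + 392 x} + \frac{x}{55}$ ($U{\left(x \right)} = \frac{184}{\left(x^{2} + 23 \left(-6 + 23\right) x\right) + x} + \frac{x}{55} = \frac{184}{\left(x^{2} + 23 \cdot 17 x\right) + x} + x \frac{1}{55} = \frac{184}{\left(x^{2} + 391 x\right) + x} + \frac{x}{55} = \frac{184}{x^{2} + 392 x} + \frac{x}{55}$)
$\frac{1}{U{\left(J \right)}} = \frac{1}{\frac{1}{55} \frac{1}{-31} \frac{1}{392 - 31} \left(10120 + \left(-31\right)^{3} + 392 \left(-31\right)^{2}\right)} = \frac{1}{\frac{1}{55} \left(- \frac{1}{31}\right) \frac{1}{361} \left(10120 - 29791 + 392 \cdot 961\right)} = \frac{1}{\frac{1}{55} \left(- \frac{1}{31}\right) \frac{1}{361} \left(10120 - 29791 + 376712\right)} = \frac{1}{\frac{1}{55} \left(- \frac{1}{31}\right) \frac{1}{361} \cdot 357041} = \frac{1}{- \frac{357041}{615505}} = - \frac{615505}{357041}$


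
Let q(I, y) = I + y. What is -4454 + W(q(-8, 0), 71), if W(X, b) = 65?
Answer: -4389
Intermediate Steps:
-4454 + W(q(-8, 0), 71) = -4454 + 65 = -4389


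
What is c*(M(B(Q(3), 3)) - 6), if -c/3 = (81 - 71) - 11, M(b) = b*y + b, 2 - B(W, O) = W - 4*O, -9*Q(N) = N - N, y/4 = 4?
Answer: 696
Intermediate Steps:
y = 16 (y = 4*4 = 16)
Q(N) = 0 (Q(N) = -(N - N)/9 = -⅑*0 = 0)
B(W, O) = 2 - W + 4*O (B(W, O) = 2 - (W - 4*O) = 2 + (-W + 4*O) = 2 - W + 4*O)
M(b) = 17*b (M(b) = b*16 + b = 16*b + b = 17*b)
c = 3 (c = -3*((81 - 71) - 11) = -3*(10 - 11) = -3*(-1) = 3)
c*(M(B(Q(3), 3)) - 6) = 3*(17*(2 - 1*0 + 4*3) - 6) = 3*(17*(2 + 0 + 12) - 6) = 3*(17*14 - 6) = 3*(238 - 6) = 3*232 = 696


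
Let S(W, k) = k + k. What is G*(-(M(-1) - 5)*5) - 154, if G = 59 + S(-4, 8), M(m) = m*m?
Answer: 1346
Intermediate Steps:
M(m) = m**2
S(W, k) = 2*k
G = 75 (G = 59 + 2*8 = 59 + 16 = 75)
G*(-(M(-1) - 5)*5) - 154 = 75*(-((-1)**2 - 5)*5) - 154 = 75*(-(1 - 5)*5) - 154 = 75*(-(-4)*5) - 154 = 75*(-1*(-20)) - 154 = 75*20 - 154 = 1500 - 154 = 1346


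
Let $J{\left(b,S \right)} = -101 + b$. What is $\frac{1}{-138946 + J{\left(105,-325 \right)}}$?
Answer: $- \frac{1}{138942} \approx -7.1972 \cdot 10^{-6}$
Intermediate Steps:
$\frac{1}{-138946 + J{\left(105,-325 \right)}} = \frac{1}{-138946 + \left(-101 + 105\right)} = \frac{1}{-138946 + 4} = \frac{1}{-138942} = - \frac{1}{138942}$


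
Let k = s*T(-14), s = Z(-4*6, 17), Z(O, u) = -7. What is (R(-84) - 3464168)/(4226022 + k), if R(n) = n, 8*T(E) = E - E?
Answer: -1732126/2113011 ≈ -0.81974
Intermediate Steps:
T(E) = 0 (T(E) = (E - E)/8 = (⅛)*0 = 0)
s = -7
k = 0 (k = -7*0 = 0)
(R(-84) - 3464168)/(4226022 + k) = (-84 - 3464168)/(4226022 + 0) = -3464252/4226022 = -3464252*1/4226022 = -1732126/2113011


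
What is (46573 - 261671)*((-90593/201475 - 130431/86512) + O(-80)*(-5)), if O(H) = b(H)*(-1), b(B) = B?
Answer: 753500989873477209/8715002600 ≈ 8.6460e+7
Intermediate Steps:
O(H) = -H (O(H) = H*(-1) = -H)
(46573 - 261671)*((-90593/201475 - 130431/86512) + O(-80)*(-5)) = (46573 - 261671)*((-90593/201475 - 130431/86512) - 1*(-80)*(-5)) = -215098*((-90593*1/201475 - 130431*1/86512) + 80*(-5)) = -215098*((-90593/201475 - 130431/86512) - 400) = -215098*(-34115967341/17430005200 - 400) = -215098*(-7006118047341/17430005200) = 753500989873477209/8715002600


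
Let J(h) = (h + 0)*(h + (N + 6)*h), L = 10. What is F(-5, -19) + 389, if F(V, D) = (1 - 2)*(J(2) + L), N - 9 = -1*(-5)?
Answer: 295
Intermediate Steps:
N = 14 (N = 9 - 1*(-5) = 9 + 5 = 14)
J(h) = 21*h² (J(h) = (h + 0)*(h + (14 + 6)*h) = h*(h + 20*h) = h*(21*h) = 21*h²)
F(V, D) = -94 (F(V, D) = (1 - 2)*(21*2² + 10) = -(21*4 + 10) = -(84 + 10) = -1*94 = -94)
F(-5, -19) + 389 = -94 + 389 = 295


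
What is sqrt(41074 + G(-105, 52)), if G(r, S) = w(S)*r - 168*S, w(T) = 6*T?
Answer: I*sqrt(422) ≈ 20.543*I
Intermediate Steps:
G(r, S) = -168*S + 6*S*r (G(r, S) = (6*S)*r - 168*S = 6*S*r - 168*S = -168*S + 6*S*r)
sqrt(41074 + G(-105, 52)) = sqrt(41074 + 6*52*(-28 - 105)) = sqrt(41074 + 6*52*(-133)) = sqrt(41074 - 41496) = sqrt(-422) = I*sqrt(422)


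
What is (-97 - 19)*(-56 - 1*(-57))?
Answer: -116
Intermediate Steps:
(-97 - 19)*(-56 - 1*(-57)) = -116*(-56 + 57) = -116*1 = -116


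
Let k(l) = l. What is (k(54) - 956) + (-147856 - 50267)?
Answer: -199025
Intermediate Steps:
(k(54) - 956) + (-147856 - 50267) = (54 - 956) + (-147856 - 50267) = -902 - 198123 = -199025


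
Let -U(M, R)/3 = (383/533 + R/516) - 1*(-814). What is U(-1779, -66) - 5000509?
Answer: -229325349163/45838 ≈ -5.0030e+6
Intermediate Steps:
U(M, R) = -1302735/533 - R/172 (U(M, R) = -3*((383/533 + R/516) - 1*(-814)) = -3*((383*(1/533) + R*(1/516)) + 814) = -3*((383/533 + R/516) + 814) = -3*(434245/533 + R/516) = -1302735/533 - R/172)
U(-1779, -66) - 5000509 = (-1302735/533 - 1/172*(-66)) - 5000509 = (-1302735/533 + 33/86) - 5000509 = -112017621/45838 - 5000509 = -229325349163/45838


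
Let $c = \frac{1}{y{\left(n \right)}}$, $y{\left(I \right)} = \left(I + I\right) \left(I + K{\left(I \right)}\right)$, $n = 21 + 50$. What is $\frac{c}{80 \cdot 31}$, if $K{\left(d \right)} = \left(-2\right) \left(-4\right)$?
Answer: $\frac{1}{27820640} \approx 3.5945 \cdot 10^{-8}$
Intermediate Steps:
$n = 71$
$K{\left(d \right)} = 8$
$y{\left(I \right)} = 2 I \left(8 + I\right)$ ($y{\left(I \right)} = \left(I + I\right) \left(I + 8\right) = 2 I \left(8 + I\right)$)
$c = \frac{1}{11218}$ ($c = \frac{1}{2 \cdot 71 \left(8 + 71\right)} = \frac{1}{2 \cdot 71 \cdot 79} = \frac{1}{11218} \approx 8.9142 \cdot 10^{-5}$)
$\frac{c}{80 \cdot 31} = \frac{1}{11218 \cdot 80 \cdot 31} = \frac{1}{11218 \cdot 2480} = \frac{1}{11218} \cdot \frac{1}{2480} = \frac{1}{27820640}$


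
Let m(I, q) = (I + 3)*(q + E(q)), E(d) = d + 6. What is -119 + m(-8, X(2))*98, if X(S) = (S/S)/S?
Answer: -3549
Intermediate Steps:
E(d) = 6 + d
X(S) = 1/S
m(I, q) = (3 + I)*(6 + 2*q) (m(I, q) = (I + 3)*(q + (6 + q)) = (3 + I)*(6 + 2*q))
-119 + m(-8, X(2))*98 = -119 + (18 + 6/2 - 8/2 - 8*(6 + 1/2))*98 = -119 + (18 + 6*(½) - 8*½ - 8*(6 + ½))*98 = -119 + (18 + 3 - 4 - 8*13/2)*98 = -119 + (18 + 3 - 4 - 52)*98 = -119 - 35*98 = -119 - 3430 = -3549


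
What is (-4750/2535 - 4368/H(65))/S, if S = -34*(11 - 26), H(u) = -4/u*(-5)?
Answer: -3599161/129285 ≈ -27.839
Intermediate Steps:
H(u) = 20/u
S = 510 (S = -34*(-15) = 510)
(-4750/2535 - 4368/H(65))/S = (-4750/2535 - 4368/(20/65))/510 = (-4750*1/2535 - 4368/(20*(1/65)))*(1/510) = (-950/507 - 4368/4/13)*(1/510) = (-950/507 - 4368*13/4)*(1/510) = (-950/507 - 14196)*(1/510) = -7198322/507*1/510 = -3599161/129285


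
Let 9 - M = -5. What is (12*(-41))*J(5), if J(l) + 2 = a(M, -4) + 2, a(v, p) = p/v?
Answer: 984/7 ≈ 140.57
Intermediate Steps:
M = 14 (M = 9 - 1*(-5) = 9 + 5 = 14)
J(l) = -2/7 (J(l) = -2 + (-4/14 + 2) = -2 + (-4*1/14 + 2) = -2 + (-2/7 + 2) = -2 + 12/7 = -2/7)
(12*(-41))*J(5) = (12*(-41))*(-2/7) = -492*(-2/7) = 984/7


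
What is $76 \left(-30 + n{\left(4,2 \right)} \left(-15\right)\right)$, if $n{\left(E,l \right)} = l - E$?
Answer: $0$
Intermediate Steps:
$76 \left(-30 + n{\left(4,2 \right)} \left(-15\right)\right) = 76 \left(-30 + \left(2 - 4\right) \left(-15\right)\right) = 76 \left(-30 - -30\right) = 76 \left(-30 + 30\right) = 76 \cdot 0 = 0$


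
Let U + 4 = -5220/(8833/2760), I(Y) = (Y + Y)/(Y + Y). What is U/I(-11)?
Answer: -14442532/8833 ≈ -1635.1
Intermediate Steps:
I(Y) = 1 (I(Y) = (2*Y)/((2*Y)) = (2*Y)*(1/(2*Y)) = 1)
U = -14442532/8833 (U = -4 - 5220/(8833/2760) = -4 - 5220/(8833*(1/2760)) = -4 - 5220/8833/2760 = -4 - 5220*2760/8833 = -4 - 14407200/8833 = -14442532/8833 ≈ -1635.1)
U/I(-11) = -14442532/8833/1 = -14442532/8833*1 = -14442532/8833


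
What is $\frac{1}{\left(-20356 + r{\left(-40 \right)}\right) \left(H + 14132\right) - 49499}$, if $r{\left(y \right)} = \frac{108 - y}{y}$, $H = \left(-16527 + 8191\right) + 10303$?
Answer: $- \frac{10}{3278203093} \approx -3.0505 \cdot 10^{-9}$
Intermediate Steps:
$H = 1967$ ($H = -8336 + 10303 = 1967$)
$r{\left(y \right)} = \frac{108 - y}{y}$
$\frac{1}{\left(-20356 + r{\left(-40 \right)}\right) \left(H + 14132\right) - 49499} = \frac{1}{\left(-20356 + \frac{108 - -40}{-40}\right) \left(1967 + 14132\right) - 49499} = \frac{1}{\left(-20356 - \frac{108 + 40}{40}\right) 16099 - 49499} = \frac{1}{\left(-20356 - \frac{37}{10}\right) 16099 - 49499} = \frac{1}{\left(- \frac{203597}{10}\right) 16099 - 49499} = \frac{1}{- \frac{3277708103}{10} - 49499} = \frac{1}{- \frac{3278203093}{10}} = - \frac{10}{3278203093}$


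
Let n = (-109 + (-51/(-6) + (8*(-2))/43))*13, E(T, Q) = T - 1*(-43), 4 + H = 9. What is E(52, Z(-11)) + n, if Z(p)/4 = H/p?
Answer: -104605/86 ≈ -1216.3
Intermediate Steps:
H = 5 (H = -4 + 9 = 5)
Z(p) = 20/p (Z(p) = 4*(5/p) = 20/p)
E(T, Q) = 43 + T (E(T, Q) = T + 43 = 43 + T)
n = -112775/86 (n = (-109 + (-51*(-1/6) - 16*1/43))*13 = (-109 + (17/2 - 16/43))*13 = (-109 + 699/86)*13 = -8675/86*13 = -112775/86 ≈ -1311.3)
E(52, Z(-11)) + n = (43 + 52) - 112775/86 = 95 - 112775/86 = -104605/86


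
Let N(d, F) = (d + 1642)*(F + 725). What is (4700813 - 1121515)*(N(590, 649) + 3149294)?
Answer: 22249138284476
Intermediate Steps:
N(d, F) = (725 + F)*(1642 + d) (N(d, F) = (1642 + d)*(725 + F) = (725 + F)*(1642 + d))
(4700813 - 1121515)*(N(590, 649) + 3149294) = (4700813 - 1121515)*((1190450 + 725*590 + 1642*649 + 649*590) + 3149294) = 3579298*((1190450 + 427750 + 1065658 + 382910) + 3149294) = 3579298*(3066768 + 3149294) = 3579298*6216062 = 22249138284476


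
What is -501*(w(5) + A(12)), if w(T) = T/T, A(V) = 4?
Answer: -2505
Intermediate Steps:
w(T) = 1
-501*(w(5) + A(12)) = -501*(1 + 4) = -501*5 = -2505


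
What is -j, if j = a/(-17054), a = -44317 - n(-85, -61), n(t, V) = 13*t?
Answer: -21606/8527 ≈ -2.5338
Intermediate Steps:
a = -43212 (a = -44317 - 13*(-85) = -44317 - 1*(-1105) = -44317 + 1105 = -43212)
j = 21606/8527 (j = -43212/(-17054) = -43212*(-1/17054) = 21606/8527 ≈ 2.5338)
-j = -1*21606/8527 = -21606/8527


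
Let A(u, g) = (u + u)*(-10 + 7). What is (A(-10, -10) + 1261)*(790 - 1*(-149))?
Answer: 1240419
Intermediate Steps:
A(u, g) = -6*u (A(u, g) = (2*u)*(-3) = -6*u)
(A(-10, -10) + 1261)*(790 - 1*(-149)) = (-6*(-10) + 1261)*(790 - 1*(-149)) = (60 + 1261)*(790 + 149) = 1321*939 = 1240419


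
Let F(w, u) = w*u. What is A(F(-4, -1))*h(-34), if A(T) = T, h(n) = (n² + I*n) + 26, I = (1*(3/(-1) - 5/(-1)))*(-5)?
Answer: 6088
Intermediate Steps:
F(w, u) = u*w
I = -10 (I = (1*(3*(-1) - 5*(-1)))*(-5) = (1*(-3 + 5))*(-5) = (1*2)*(-5) = 2*(-5) = -10)
h(n) = 26 + n² - 10*n (h(n) = (n² - 10*n) + 26 = 26 + n² - 10*n)
A(F(-4, -1))*h(-34) = (-1*(-4))*(26 + (-34)² - 10*(-34)) = 4*(26 + 1156 + 340) = 4*1522 = 6088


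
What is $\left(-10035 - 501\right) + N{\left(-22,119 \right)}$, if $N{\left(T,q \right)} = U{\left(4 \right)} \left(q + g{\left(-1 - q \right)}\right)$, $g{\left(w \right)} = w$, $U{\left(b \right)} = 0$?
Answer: $-10536$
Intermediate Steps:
$N{\left(T,q \right)} = 0$ ($N{\left(T,q \right)} = 0 \left(q - \left(1 + q\right)\right) = 0 \left(-1\right) = 0$)
$\left(-10035 - 501\right) + N{\left(-22,119 \right)} = \left(-10035 - 501\right) + 0 = -10536 + 0 = -10536$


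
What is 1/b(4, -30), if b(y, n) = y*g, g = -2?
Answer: -⅛ ≈ -0.12500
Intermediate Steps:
b(y, n) = -2*y (b(y, n) = y*(-2) = -2*y)
1/b(4, -30) = 1/(-2*4) = 1/(-8) = -⅛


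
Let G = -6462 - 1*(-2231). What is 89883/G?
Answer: -89883/4231 ≈ -21.244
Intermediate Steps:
G = -4231 (G = -6462 + 2231 = -4231)
89883/G = 89883/(-4231) = 89883*(-1/4231) = -89883/4231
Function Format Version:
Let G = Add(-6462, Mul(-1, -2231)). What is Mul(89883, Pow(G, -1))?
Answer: Rational(-89883, 4231) ≈ -21.244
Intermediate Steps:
G = -4231 (G = Add(-6462, 2231) = -4231)
Mul(89883, Pow(G, -1)) = Mul(89883, Pow(-4231, -1)) = Mul(89883, Rational(-1, 4231)) = Rational(-89883, 4231)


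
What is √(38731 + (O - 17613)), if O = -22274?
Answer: 34*I ≈ 34.0*I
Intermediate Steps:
√(38731 + (O - 17613)) = √(38731 + (-22274 - 17613)) = √(38731 - 39887) = √(-1156) = 34*I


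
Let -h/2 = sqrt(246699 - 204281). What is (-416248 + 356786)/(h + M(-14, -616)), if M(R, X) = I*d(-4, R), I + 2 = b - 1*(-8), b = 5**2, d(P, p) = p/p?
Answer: 1843322/168711 + 118924*sqrt(42418)/168711 ≈ 156.10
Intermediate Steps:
d(P, p) = 1
b = 25
h = -2*sqrt(42418) (h = -2*sqrt(246699 - 204281) = -2*sqrt(42418) ≈ -411.91)
I = 31 (I = -2 + (25 - 1*(-8)) = -2 + (25 + 8) = -2 + 33 = 31)
M(R, X) = 31 (M(R, X) = 31*1 = 31)
(-416248 + 356786)/(h + M(-14, -616)) = (-416248 + 356786)/(-2*sqrt(42418) + 31) = -59462/(31 - 2*sqrt(42418))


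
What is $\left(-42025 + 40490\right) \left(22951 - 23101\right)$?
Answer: $230250$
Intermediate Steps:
$\left(-42025 + 40490\right) \left(22951 - 23101\right) = \left(-1535\right) \left(-150\right) = 230250$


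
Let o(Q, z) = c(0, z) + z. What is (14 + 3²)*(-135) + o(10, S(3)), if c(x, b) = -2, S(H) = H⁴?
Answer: -3026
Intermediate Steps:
o(Q, z) = -2 + z
(14 + 3²)*(-135) + o(10, S(3)) = (14 + 3²)*(-135) + (-2 + 3⁴) = (14 + 9)*(-135) + (-2 + 81) = 23*(-135) + 79 = -3105 + 79 = -3026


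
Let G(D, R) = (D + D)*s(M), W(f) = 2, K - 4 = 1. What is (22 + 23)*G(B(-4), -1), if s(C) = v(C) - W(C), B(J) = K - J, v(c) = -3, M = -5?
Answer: -4050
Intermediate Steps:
K = 5 (K = 4 + 1 = 5)
B(J) = 5 - J
s(C) = -5 (s(C) = -3 - 1*2 = -3 - 2 = -5)
G(D, R) = -10*D (G(D, R) = (D + D)*(-5) = (2*D)*(-5) = -10*D)
(22 + 23)*G(B(-4), -1) = (22 + 23)*(-10*(5 - 1*(-4))) = 45*(-10*(5 + 4)) = 45*(-10*9) = 45*(-90) = -4050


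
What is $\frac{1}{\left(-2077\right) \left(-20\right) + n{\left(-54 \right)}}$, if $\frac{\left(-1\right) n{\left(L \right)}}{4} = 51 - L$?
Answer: $\frac{1}{41120} \approx 2.4319 \cdot 10^{-5}$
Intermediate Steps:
$n{\left(L \right)} = -204 + 4 L$ ($n{\left(L \right)} = - 4 \left(51 - L\right) = -204 + 4 L$)
$\frac{1}{\left(-2077\right) \left(-20\right) + n{\left(-54 \right)}} = \frac{1}{\left(-2077\right) \left(-20\right) + \left(-204 + 4 \left(-54\right)\right)} = \frac{1}{41540 - 420} = \frac{1}{41120}$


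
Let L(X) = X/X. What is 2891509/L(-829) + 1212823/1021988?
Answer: 2955088712715/1021988 ≈ 2.8915e+6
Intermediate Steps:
L(X) = 1
2891509/L(-829) + 1212823/1021988 = 2891509/1 + 1212823/1021988 = 2891509*1 + 1212823*(1/1021988) = 2891509 + 1212823/1021988 = 2955088712715/1021988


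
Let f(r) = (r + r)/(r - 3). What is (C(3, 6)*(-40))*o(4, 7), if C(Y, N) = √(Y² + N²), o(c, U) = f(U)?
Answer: -420*√5 ≈ -939.15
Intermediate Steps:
f(r) = 2*r/(-3 + r) (f(r) = (2*r)/(-3 + r) = 2*r/(-3 + r))
o(c, U) = 2*U/(-3 + U)
C(Y, N) = √(N² + Y²)
(C(3, 6)*(-40))*o(4, 7) = (√(6² + 3²)*(-40))*(2*7/(-3 + 7)) = (√(36 + 9)*(-40))*(2*7/4) = (√45*(-40))*(2*7*(¼)) = ((3*√5)*(-40))*(7/2) = -120*√5*(7/2) = -420*√5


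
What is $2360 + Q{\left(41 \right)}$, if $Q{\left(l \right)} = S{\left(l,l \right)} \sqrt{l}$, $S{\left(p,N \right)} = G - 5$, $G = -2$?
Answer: $2360 - 7 \sqrt{41} \approx 2315.2$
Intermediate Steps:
$S{\left(p,N \right)} = -7$ ($S{\left(p,N \right)} = -2 - 5 = -7$)
$Q{\left(l \right)} = - 7 \sqrt{l}$
$2360 + Q{\left(41 \right)} = 2360 - 7 \sqrt{41}$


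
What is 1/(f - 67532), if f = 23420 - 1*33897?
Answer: -1/78009 ≈ -1.2819e-5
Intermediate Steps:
f = -10477 (f = 23420 - 33897 = -10477)
1/(f - 67532) = 1/(-10477 - 67532) = 1/(-78009) = -1/78009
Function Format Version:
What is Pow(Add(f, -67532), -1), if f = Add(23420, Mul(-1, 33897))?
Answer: Rational(-1, 78009) ≈ -1.2819e-5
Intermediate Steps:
f = -10477 (f = Add(23420, -33897) = -10477)
Pow(Add(f, -67532), -1) = Pow(Add(-10477, -67532), -1) = Pow(-78009, -1) = Rational(-1, 78009)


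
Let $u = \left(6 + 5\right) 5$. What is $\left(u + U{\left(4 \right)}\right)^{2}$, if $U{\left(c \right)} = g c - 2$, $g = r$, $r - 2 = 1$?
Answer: $4225$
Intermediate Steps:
$r = 3$ ($r = 2 + 1 = 3$)
$g = 3$
$u = 55$ ($u = 11 \cdot 5 = 55$)
$U{\left(c \right)} = -2 + 3 c$ ($U{\left(c \right)} = 3 c - 2 = -2 + 3 c$)
$\left(u + U{\left(4 \right)}\right)^{2} = \left(55 + \left(-2 + 3 \cdot 4\right)\right)^{2} = \left(55 + \left(-2 + 12\right)\right)^{2} = \left(55 + 10\right)^{2} = 65^{2} = 4225$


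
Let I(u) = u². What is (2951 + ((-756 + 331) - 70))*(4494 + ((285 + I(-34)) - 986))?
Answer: 12154744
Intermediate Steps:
(2951 + ((-756 + 331) - 70))*(4494 + ((285 + I(-34)) - 986)) = (2951 + ((-756 + 331) - 70))*(4494 + ((285 + (-34)²) - 986)) = (2951 + (-425 - 70))*(4494 + ((285 + 1156) - 986)) = (2951 - 495)*(4494 + (1441 - 986)) = 2456*(4494 + 455) = 2456*4949 = 12154744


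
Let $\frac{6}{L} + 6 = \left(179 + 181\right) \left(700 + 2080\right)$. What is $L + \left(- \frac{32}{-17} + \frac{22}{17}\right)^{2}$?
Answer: $\frac{486386173}{48204911} \approx 10.09$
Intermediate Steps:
$L = \frac{1}{166799}$ ($L = \frac{6}{-6 + \left(179 + 181\right) \left(700 + 2080\right)} = \frac{6}{-6 + 360 \cdot 2780} = \frac{6}{-6 + 1000800} = \frac{6}{1000794} = 6 \cdot \frac{1}{1000794} = \frac{1}{166799} \approx 5.9952 \cdot 10^{-6}$)
$L + \left(- \frac{32}{-17} + \frac{22}{17}\right)^{2} = \frac{1}{166799} + \left(- \frac{32}{-17} + \frac{22}{17}\right)^{2} = \frac{1}{166799} + \left(\left(-32\right) \left(- \frac{1}{17}\right) + 22 \cdot \frac{1}{17}\right)^{2} = \frac{1}{166799} + \left(\frac{32}{17} + \frac{22}{17}\right)^{2} = \frac{1}{166799} + \left(\frac{54}{17}\right)^{2} = \frac{1}{166799} + \frac{2916}{289} = \frac{486386173}{48204911}$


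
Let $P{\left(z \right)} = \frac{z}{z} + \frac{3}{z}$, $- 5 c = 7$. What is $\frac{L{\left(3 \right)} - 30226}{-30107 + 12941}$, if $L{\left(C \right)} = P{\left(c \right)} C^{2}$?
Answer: $\frac{105827}{60081} \approx 1.7614$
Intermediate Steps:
$c = - \frac{7}{5}$ ($c = \left(- \frac{1}{5}\right) 7 = - \frac{7}{5} \approx -1.4$)
$P{\left(z \right)} = 1 + \frac{3}{z}$
$L{\left(C \right)} = - \frac{8 C^{2}}{7}$ ($L{\left(C \right)} = \frac{3 - \frac{7}{5}}{- \frac{7}{5}} C^{2} = \left(- \frac{5}{7}\right) \frac{8}{5} C^{2} = - \frac{8 C^{2}}{7}$)
$\frac{L{\left(3 \right)} - 30226}{-30107 + 12941} = \frac{- \frac{8 \cdot 3^{2}}{7} - 30226}{-30107 + 12941} = \frac{\left(- \frac{8}{7}\right) 9 - 30226}{-17166} = \left(- \frac{72}{7} - 30226\right) \left(- \frac{1}{17166}\right) = \left(- \frac{211654}{7}\right) \left(- \frac{1}{17166}\right) = \frac{105827}{60081}$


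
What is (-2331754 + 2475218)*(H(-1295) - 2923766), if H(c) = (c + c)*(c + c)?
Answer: 542915692976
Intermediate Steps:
H(c) = 4*c² (H(c) = (2*c)*(2*c) = 4*c²)
(-2331754 + 2475218)*(H(-1295) - 2923766) = (-2331754 + 2475218)*(4*(-1295)² - 2923766) = 143464*(4*1677025 - 2923766) = 143464*(6708100 - 2923766) = 143464*3784334 = 542915692976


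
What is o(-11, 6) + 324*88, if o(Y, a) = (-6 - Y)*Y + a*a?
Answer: 28493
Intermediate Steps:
o(Y, a) = a**2 + Y*(-6 - Y) (o(Y, a) = Y*(-6 - Y) + a**2 = a**2 + Y*(-6 - Y))
o(-11, 6) + 324*88 = (6**2 - 1*(-11)**2 - 6*(-11)) + 324*88 = (36 - 1*121 + 66) + 28512 = (36 - 121 + 66) + 28512 = -19 + 28512 = 28493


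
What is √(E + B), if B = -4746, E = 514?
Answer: 46*I*√2 ≈ 65.054*I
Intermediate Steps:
√(E + B) = √(514 - 4746) = √(-4232) = 46*I*√2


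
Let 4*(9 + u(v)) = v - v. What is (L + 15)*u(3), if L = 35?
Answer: -450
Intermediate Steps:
u(v) = -9 (u(v) = -9 + (v - v)/4 = -9 + (¼)*0 = -9 + 0 = -9)
(L + 15)*u(3) = (35 + 15)*(-9) = 50*(-9) = -450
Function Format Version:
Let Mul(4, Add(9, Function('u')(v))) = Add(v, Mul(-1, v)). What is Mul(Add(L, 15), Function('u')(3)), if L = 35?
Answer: -450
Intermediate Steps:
Function('u')(v) = -9 (Function('u')(v) = Add(-9, Mul(Rational(1, 4), Add(v, Mul(-1, v)))) = Add(-9, Mul(Rational(1, 4), 0)) = Add(-9, 0) = -9)
Mul(Add(L, 15), Function('u')(3)) = Mul(Add(35, 15), -9) = Mul(50, -9) = -450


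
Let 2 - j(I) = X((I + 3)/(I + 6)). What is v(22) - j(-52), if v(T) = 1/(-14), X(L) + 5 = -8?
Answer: -211/14 ≈ -15.071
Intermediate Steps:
X(L) = -13 (X(L) = -5 - 8 = -13)
j(I) = 15 (j(I) = 2 - 1*(-13) = 2 + 13 = 15)
v(T) = -1/14
v(22) - j(-52) = -1/14 - 1*15 = -1/14 - 15 = -211/14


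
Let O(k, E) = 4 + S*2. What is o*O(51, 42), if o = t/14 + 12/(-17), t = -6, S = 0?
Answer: -540/119 ≈ -4.5378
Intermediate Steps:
o = -135/119 (o = -6/14 + 12/(-17) = -6*1/14 + 12*(-1/17) = -3/7 - 12/17 = -135/119 ≈ -1.1345)
O(k, E) = 4 (O(k, E) = 4 + 0*2 = 4 + 0 = 4)
o*O(51, 42) = -135/119*4 = -540/119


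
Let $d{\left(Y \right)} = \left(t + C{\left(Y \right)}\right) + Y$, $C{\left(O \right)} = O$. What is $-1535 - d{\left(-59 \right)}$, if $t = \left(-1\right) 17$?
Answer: $-1400$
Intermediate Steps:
$t = -17$
$d{\left(Y \right)} = -17 + 2 Y$ ($d{\left(Y \right)} = \left(-17 + Y\right) + Y = -17 + 2 Y$)
$-1535 - d{\left(-59 \right)} = -1535 - \left(-17 + 2 \left(-59\right)\right) = -1535 - \left(-17 - 118\right) = -1535 - -135 = -1535 + 135 = -1400$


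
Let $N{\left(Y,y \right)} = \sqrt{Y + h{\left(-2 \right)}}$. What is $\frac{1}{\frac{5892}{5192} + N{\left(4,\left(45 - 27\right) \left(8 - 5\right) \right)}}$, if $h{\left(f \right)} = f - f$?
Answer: $\frac{1298}{4069} \approx 0.319$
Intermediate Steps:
$h{\left(f \right)} = 0$
$N{\left(Y,y \right)} = \sqrt{Y}$ ($N{\left(Y,y \right)} = \sqrt{Y + 0} = \sqrt{Y}$)
$\frac{1}{\frac{5892}{5192} + N{\left(4,\left(45 - 27\right) \left(8 - 5\right) \right)}} = \frac{1}{\frac{5892}{5192} + \sqrt{4}} = \frac{1}{5892 \cdot \frac{1}{5192} + 2} = \frac{1}{\frac{1473}{1298} + 2} = \frac{1}{\frac{4069}{1298}} = \frac{1298}{4069}$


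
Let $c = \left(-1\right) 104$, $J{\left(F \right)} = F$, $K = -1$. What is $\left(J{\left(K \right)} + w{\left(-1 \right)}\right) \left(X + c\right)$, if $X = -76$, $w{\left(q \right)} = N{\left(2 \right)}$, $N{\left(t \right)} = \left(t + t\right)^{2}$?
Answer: $-2700$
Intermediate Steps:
$N{\left(t \right)} = 4 t^{2}$ ($N{\left(t \right)} = \left(2 t\right)^{2} = 4 t^{2}$)
$w{\left(q \right)} = 16$ ($w{\left(q \right)} = 4 \cdot 2^{2} = 4 \cdot 4 = 16$)
$c = -104$
$\left(J{\left(K \right)} + w{\left(-1 \right)}\right) \left(X + c\right) = \left(-1 + 16\right) \left(-76 - 104\right) = 15 \left(-180\right) = -2700$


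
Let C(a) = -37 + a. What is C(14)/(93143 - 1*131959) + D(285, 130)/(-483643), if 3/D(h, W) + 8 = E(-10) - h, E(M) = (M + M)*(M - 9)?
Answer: 322551065/544419513952 ≈ 0.00059247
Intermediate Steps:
E(M) = 2*M*(-9 + M) (E(M) = (2*M)*(-9 + M) = 2*M*(-9 + M))
D(h, W) = 3/(372 - h) (D(h, W) = 3/(-8 + (2*(-10)*(-9 - 10) - h)) = 3/(-8 + (2*(-10)*(-19) - h)) = 3/(-8 + (380 - h)) = 3/(372 - h))
C(14)/(93143 - 1*131959) + D(285, 130)/(-483643) = (-37 + 14)/(93143 - 1*131959) - 3/(-372 + 285)/(-483643) = -23/(93143 - 131959) - 3/(-87)*(-1/483643) = -23/(-38816) - 3*(-1/87)*(-1/483643) = -23*(-1/38816) + (1/29)*(-1/483643) = 23/38816 - 1/14025647 = 322551065/544419513952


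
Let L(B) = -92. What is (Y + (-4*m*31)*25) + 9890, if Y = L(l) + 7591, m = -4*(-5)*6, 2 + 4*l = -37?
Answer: -354611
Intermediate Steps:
l = -39/4 (l = -½ + (¼)*(-37) = -½ - 37/4 = -39/4 ≈ -9.7500)
m = 120 (m = 20*6 = 120)
Y = 7499 (Y = -92 + 7591 = 7499)
(Y + (-4*m*31)*25) + 9890 = (7499 + (-4*120*31)*25) + 9890 = (7499 - 480*31*25) + 9890 = (7499 - 14880*25) + 9890 = (7499 - 372000) + 9890 = -364501 + 9890 = -354611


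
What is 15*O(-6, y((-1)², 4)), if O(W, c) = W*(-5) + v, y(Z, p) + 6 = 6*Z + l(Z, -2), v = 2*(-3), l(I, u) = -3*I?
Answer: 360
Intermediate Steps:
v = -6
y(Z, p) = -6 + 3*Z (y(Z, p) = -6 + (6*Z - 3*Z) = -6 + 3*Z)
O(W, c) = -6 - 5*W (O(W, c) = W*(-5) - 6 = -5*W - 6 = -6 - 5*W)
15*O(-6, y((-1)², 4)) = 15*(-6 - 5*(-6)) = 15*(-6 + 30) = 15*24 = 360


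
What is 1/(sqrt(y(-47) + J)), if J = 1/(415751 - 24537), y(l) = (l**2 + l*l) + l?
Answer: sqrt(668974529673530)/1709996395 ≈ 0.015125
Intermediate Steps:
y(l) = l + 2*l**2 (y(l) = (l**2 + l**2) + l = 2*l**2 + l = l + 2*l**2)
J = 1/391214 ≈ 2.5561e-6
1/(sqrt(y(-47) + J)) = 1/(sqrt(-47*(1 + 2*(-47)) + 1/391214)) = 1/(sqrt(-47*(1 - 94) + 1/391214)) = 1/(sqrt(-47*(-93) + 1/391214)) = 1/(sqrt(4371 + 1/391214)) = 1/(sqrt(1709996395/391214)) = 1/(sqrt(668974529673530)/391214) = sqrt(668974529673530)/1709996395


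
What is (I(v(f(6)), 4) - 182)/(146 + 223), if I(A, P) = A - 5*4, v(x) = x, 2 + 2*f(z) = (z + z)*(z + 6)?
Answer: -131/369 ≈ -0.35501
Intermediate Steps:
f(z) = -1 + z*(6 + z) (f(z) = -1 + ((z + z)*(z + 6))/2 = -1 + ((2*z)*(6 + z))/2 = -1 + (2*z*(6 + z))/2 = -1 + z*(6 + z))
I(A, P) = -20 + A (I(A, P) = A - 20 = -20 + A)
(I(v(f(6)), 4) - 182)/(146 + 223) = ((-20 + (-1 + 6**2 + 6*6)) - 182)/(146 + 223) = ((-20 + (-1 + 36 + 36)) - 182)/369 = ((-20 + 71) - 182)*(1/369) = (51 - 182)*(1/369) = -131*1/369 = -131/369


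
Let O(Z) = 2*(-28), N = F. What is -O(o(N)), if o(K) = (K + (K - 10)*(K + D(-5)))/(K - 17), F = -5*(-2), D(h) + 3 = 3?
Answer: 56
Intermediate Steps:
D(h) = 0 (D(h) = -3 + 3 = 0)
F = 10
N = 10
o(K) = (K + K*(-10 + K))/(-17 + K) (o(K) = (K + (K - 10)*(K + 0))/(K - 17) = (K + (-10 + K)*K)/(-17 + K) = (K + K*(-10 + K))/(-17 + K))
O(Z) = -56
-O(o(N)) = -1*(-56) = 56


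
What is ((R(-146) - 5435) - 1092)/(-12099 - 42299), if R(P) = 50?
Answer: 6477/54398 ≈ 0.11907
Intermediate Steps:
((R(-146) - 5435) - 1092)/(-12099 - 42299) = ((50 - 5435) - 1092)/(-12099 - 42299) = (-5385 - 1092)/(-54398) = -6477*(-1/54398) = 6477/54398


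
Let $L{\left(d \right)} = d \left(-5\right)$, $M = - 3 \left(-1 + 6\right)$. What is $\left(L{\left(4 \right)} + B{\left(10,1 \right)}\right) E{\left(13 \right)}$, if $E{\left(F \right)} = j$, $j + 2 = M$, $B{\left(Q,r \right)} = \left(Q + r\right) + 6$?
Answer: $51$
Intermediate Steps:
$B{\left(Q,r \right)} = 6 + Q + r$
$M = -15$ ($M = \left(-3\right) 5 = -15$)
$j = -17$ ($j = -2 - 15 = -17$)
$E{\left(F \right)} = -17$
$L{\left(d \right)} = - 5 d$
$\left(L{\left(4 \right)} + B{\left(10,1 \right)}\right) E{\left(13 \right)} = \left(\left(-5\right) 4 + \left(6 + 10 + 1\right)\right) \left(-17\right) = \left(-20 + 17\right) \left(-17\right) = \left(-3\right) \left(-17\right) = 51$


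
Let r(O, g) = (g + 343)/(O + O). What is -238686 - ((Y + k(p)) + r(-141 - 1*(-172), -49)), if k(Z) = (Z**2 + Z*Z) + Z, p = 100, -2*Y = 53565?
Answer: -14384511/62 ≈ -2.3201e+5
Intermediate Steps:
r(O, g) = (343 + g)/(2*O) (r(O, g) = (343 + g)/((2*O)) = (343 + g)*(1/(2*O)) = (343 + g)/(2*O))
Y = -53565/2 (Y = -1/2*53565 = -53565/2 ≈ -26783.)
k(Z) = Z + 2*Z**2 (k(Z) = (Z**2 + Z**2) + Z = 2*Z**2 + Z = Z + 2*Z**2)
-238686 - ((Y + k(p)) + r(-141 - 1*(-172), -49)) = -238686 - ((-53565/2 + 100*(1 + 2*100)) + (343 - 49)/(2*(-141 - 1*(-172)))) = -238686 - ((-53565/2 + 100*(1 + 200)) + (1/2)*294/(-141 + 172)) = -238686 - ((-53565/2 + 100*201) + (1/2)*294/31) = -238686 - ((-53565/2 + 20100) + (1/2)*(1/31)*294) = -238686 - (-13365/2 + 147/31) = -238686 - 1*(-414021/62) = -238686 + 414021/62 = -14384511/62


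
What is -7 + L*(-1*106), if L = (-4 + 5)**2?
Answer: -113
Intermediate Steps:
L = 1 (L = 1**2 = 1)
-7 + L*(-1*106) = -7 + 1*(-1*106) = -7 + 1*(-106) = -7 - 106 = -113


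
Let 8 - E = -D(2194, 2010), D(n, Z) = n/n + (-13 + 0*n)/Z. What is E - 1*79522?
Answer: -159821143/2010 ≈ -79513.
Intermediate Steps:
D(n, Z) = 1 - 13/Z (D(n, Z) = 1 + (-13 + 0)/Z = 1 - 13/Z)
E = 18077/2010 (E = 8 - (-1)*(-13 + 2010)/2010 = 8 - (-1)*(1/2010)*1997 = 8 - (-1)*1997/2010 = 8 - 1*(-1997/2010) = 8 + 1997/2010 = 18077/2010 ≈ 8.9935)
E - 1*79522 = 18077/2010 - 1*79522 = 18077/2010 - 79522 = -159821143/2010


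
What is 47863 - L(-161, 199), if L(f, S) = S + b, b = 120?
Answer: 47544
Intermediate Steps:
L(f, S) = 120 + S (L(f, S) = S + 120 = 120 + S)
47863 - L(-161, 199) = 47863 - (120 + 199) = 47863 - 1*319 = 47863 - 319 = 47544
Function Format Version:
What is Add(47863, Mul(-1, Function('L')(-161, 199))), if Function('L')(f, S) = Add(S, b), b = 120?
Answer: 47544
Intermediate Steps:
Function('L')(f, S) = Add(120, S) (Function('L')(f, S) = Add(S, 120) = Add(120, S))
Add(47863, Mul(-1, Function('L')(-161, 199))) = Add(47863, Mul(-1, Add(120, 199))) = Add(47863, Mul(-1, 319)) = Add(47863, -319) = 47544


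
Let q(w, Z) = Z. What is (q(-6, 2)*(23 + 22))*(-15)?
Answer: -1350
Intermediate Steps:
(q(-6, 2)*(23 + 22))*(-15) = (2*(23 + 22))*(-15) = (2*45)*(-15) = 90*(-15) = -1350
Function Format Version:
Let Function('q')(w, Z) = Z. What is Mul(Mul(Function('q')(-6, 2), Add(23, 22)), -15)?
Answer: -1350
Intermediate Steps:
Mul(Mul(Function('q')(-6, 2), Add(23, 22)), -15) = Mul(Mul(2, Add(23, 22)), -15) = Mul(Mul(2, 45), -15) = Mul(90, -15) = -1350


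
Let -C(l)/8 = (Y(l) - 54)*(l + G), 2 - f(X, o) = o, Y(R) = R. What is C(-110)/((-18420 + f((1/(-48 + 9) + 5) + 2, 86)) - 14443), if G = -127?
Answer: 310944/32947 ≈ 9.4377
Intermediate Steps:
f(X, o) = 2 - o
C(l) = -8*(-127 + l)*(-54 + l) (C(l) = -8*(l - 54)*(l - 127) = -8*(-54 + l)*(-127 + l) = -8*(-127 + l)*(-54 + l))
C(-110)/((-18420 + f((1/(-48 + 9) + 5) + 2, 86)) - 14443) = (-54864 - 8*(-110)² + 1448*(-110))/((-18420 + (2 - 1*86)) - 14443) = (-54864 - 8*12100 - 159280)/((-18420 + (2 - 86)) - 14443) = (-54864 - 96800 - 159280)/((-18420 - 84) - 14443) = -310944/(-18504 - 14443) = -310944/(-32947) = -310944*(-1/32947) = 310944/32947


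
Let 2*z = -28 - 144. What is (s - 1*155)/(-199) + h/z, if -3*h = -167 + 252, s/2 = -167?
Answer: 143077/51342 ≈ 2.7867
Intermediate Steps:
s = -334 (s = 2*(-167) = -334)
z = -86 (z = (-28 - 144)/2 = (½)*(-172) = -86)
h = -85/3 (h = -(-167 + 252)/3 = -⅓*85 = -85/3 ≈ -28.333)
(s - 1*155)/(-199) + h/z = (-334 - 1*155)/(-199) - 85/3/(-86) = (-334 - 155)*(-1/199) - 85/3*(-1/86) = -489*(-1/199) + 85/258 = 489/199 + 85/258 = 143077/51342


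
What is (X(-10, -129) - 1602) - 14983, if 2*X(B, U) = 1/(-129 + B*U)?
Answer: -38510369/2322 ≈ -16585.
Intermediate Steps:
X(B, U) = 1/(2*(-129 + B*U))
(X(-10, -129) - 1602) - 14983 = (1/(2*(-129 - 10*(-129))) - 1602) - 14983 = (1/(2*(-129 + 1290)) - 1602) - 14983 = ((½)/1161 - 1602) - 14983 = ((½)*(1/1161) - 1602) - 14983 = (1/2322 - 1602) - 14983 = -3719843/2322 - 14983 = -38510369/2322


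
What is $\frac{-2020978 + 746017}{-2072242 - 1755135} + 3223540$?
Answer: $\frac{12337704129541}{3827377} \approx 3.2235 \cdot 10^{6}$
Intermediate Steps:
$\frac{-2020978 + 746017}{-2072242 - 1755135} + 3223540 = - \frac{1274961}{-3827377} + 3223540 = \left(-1274961\right) \left(- \frac{1}{3827377}\right) + 3223540 = \frac{1274961}{3827377} + 3223540 = \frac{12337704129541}{3827377}$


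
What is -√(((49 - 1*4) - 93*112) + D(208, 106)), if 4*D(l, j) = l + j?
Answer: -I*√41170/2 ≈ -101.45*I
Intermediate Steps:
D(l, j) = j/4 + l/4 (D(l, j) = (l + j)/4 = (j + l)/4 = j/4 + l/4)
-√(((49 - 1*4) - 93*112) + D(208, 106)) = -√(((49 - 1*4) - 93*112) + ((¼)*106 + (¼)*208)) = -√(((49 - 4) - 10416) + (53/2 + 52)) = -√((45 - 10416) + 157/2) = -√(-10371 + 157/2) = -√(-20585/2) = -I*√41170/2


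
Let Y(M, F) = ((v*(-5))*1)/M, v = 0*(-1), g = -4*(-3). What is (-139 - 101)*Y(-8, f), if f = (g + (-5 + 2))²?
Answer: 0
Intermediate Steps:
g = 12
v = 0
f = 81 (f = (12 + (-5 + 2))² = (12 - 3)² = 9² = 81)
Y(M, F) = 0 (Y(M, F) = ((0*(-5))*1)/M = (0*1)/M = 0/M = 0)
(-139 - 101)*Y(-8, f) = (-139 - 101)*0 = -240*0 = 0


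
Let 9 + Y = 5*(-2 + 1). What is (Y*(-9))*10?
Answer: 1260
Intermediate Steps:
Y = -14 (Y = -9 + 5*(-2 + 1) = -9 + 5*(-1) = -9 - 5 = -14)
(Y*(-9))*10 = -14*(-9)*10 = 126*10 = 1260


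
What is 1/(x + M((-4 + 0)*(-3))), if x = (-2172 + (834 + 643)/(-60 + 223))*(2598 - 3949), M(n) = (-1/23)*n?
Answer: 3749/10955063851 ≈ 3.4222e-7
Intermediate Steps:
M(n) = -n/23 (M(n) = (-1*1/23)*n = -n/23)
x = 476307209/163 (x = (-2172 + 1477/163)*(-1351) = -352559/163*(-1351) = 476307209/163 ≈ 2.9221e+6)
1/(x + M((-4 + 0)*(-3))) = 1/(476307209/163 - (-4 + 0)*(-3)/23) = 1/(476307209/163 - (-4)*(-3)/23) = 1/(476307209/163 - 1/23*12) = 1/(476307209/163 - 12/23) = 1/(10955063851/3749) = 3749/10955063851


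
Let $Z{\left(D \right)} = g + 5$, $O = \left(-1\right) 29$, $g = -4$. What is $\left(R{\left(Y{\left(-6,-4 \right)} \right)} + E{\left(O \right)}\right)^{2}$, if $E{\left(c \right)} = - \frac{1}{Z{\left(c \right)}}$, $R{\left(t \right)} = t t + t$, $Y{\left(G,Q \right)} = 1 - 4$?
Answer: $25$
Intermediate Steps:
$Y{\left(G,Q \right)} = -3$
$O = -29$
$Z{\left(D \right)} = 1$ ($Z{\left(D \right)} = -4 + 5 = 1$)
$R{\left(t \right)} = t + t^{2}$ ($R{\left(t \right)} = t^{2} + t = t + t^{2}$)
$E{\left(c \right)} = -1$ ($E{\left(c \right)} = - 1^{-1} = \left(-1\right) 1 = -1$)
$\left(R{\left(Y{\left(-6,-4 \right)} \right)} + E{\left(O \right)}\right)^{2} = \left(- 3 \left(1 - 3\right) - 1\right)^{2} = \left(\left(-3\right) \left(-2\right) - 1\right)^{2} = \left(6 - 1\right)^{2} = 5^{2} = 25$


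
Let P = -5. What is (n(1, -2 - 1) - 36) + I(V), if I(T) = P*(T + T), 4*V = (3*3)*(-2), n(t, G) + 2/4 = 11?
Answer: 39/2 ≈ 19.500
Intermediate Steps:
n(t, G) = 21/2 (n(t, G) = -1/2 + 11 = 21/2)
V = -9/2 (V = ((3*3)*(-2))/4 = (9*(-2))/4 = (1/4)*(-18) = -9/2 ≈ -4.5000)
I(T) = -10*T (I(T) = -5*(T + T) = -10*T)
(n(1, -2 - 1) - 36) + I(V) = (21/2 - 36) - 10*(-9/2) = -51/2 + 45 = 39/2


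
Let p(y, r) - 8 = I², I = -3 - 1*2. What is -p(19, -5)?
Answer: -33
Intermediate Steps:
I = -5 (I = -3 - 2 = -5)
p(y, r) = 33 (p(y, r) = 8 + (-5)² = 8 + 25 = 33)
-p(19, -5) = -1*33 = -33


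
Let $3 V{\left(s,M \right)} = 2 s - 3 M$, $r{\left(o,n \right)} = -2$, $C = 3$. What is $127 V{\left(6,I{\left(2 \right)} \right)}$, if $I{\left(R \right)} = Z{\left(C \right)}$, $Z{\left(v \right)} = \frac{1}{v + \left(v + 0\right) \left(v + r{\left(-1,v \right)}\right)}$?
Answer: $\frac{2921}{6} \approx 486.83$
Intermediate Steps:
$Z{\left(v \right)} = \frac{1}{v + v \left(-2 + v\right)}$ ($Z{\left(v \right)} = \frac{1}{v + \left(v + 0\right) \left(v - 2\right)} = \frac{1}{v + v \left(-2 + v\right)}$)
$I{\left(R \right)} = \frac{1}{6}$ ($I{\left(R \right)} = \frac{1}{3 \left(-1 + 3\right)} = \frac{1}{3 \cdot 2} = \frac{1}{3} \cdot \frac{1}{2} = \frac{1}{6}$)
$V{\left(s,M \right)} = - M + \frac{2 s}{3}$ ($V{\left(s,M \right)} = \frac{2 s - 3 M}{3} = \frac{- 3 M + 2 s}{3} = - M + \frac{2 s}{3}$)
$127 V{\left(6,I{\left(2 \right)} \right)} = 127 \left(\left(-1\right) \frac{1}{6} + \frac{2}{3} \cdot 6\right) = 127 \left(- \frac{1}{6} + 4\right) = 127 \cdot \frac{23}{6} = \frac{2921}{6}$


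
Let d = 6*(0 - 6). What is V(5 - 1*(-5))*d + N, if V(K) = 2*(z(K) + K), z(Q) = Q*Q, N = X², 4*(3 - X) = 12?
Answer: -7920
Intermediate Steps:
X = 0 (X = 3 - ¼*12 = 3 - 3 = 0)
d = -36 (d = 6*(-6) = -36)
N = 0 (N = 0² = 0)
z(Q) = Q²
V(K) = 2*K + 2*K² (V(K) = 2*(K² + K) = 2*(K + K²) = 2*K + 2*K²)
V(5 - 1*(-5))*d + N = (2*(5 - 1*(-5))*(1 + (5 - 1*(-5))))*(-36) + 0 = (2*(5 + 5)*(1 + (5 + 5)))*(-36) + 0 = (2*10*(1 + 10))*(-36) + 0 = (2*10*11)*(-36) + 0 = 220*(-36) + 0 = -7920 + 0 = -7920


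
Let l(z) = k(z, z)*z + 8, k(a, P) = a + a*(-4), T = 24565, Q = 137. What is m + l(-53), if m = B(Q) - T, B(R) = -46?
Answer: -33030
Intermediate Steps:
m = -24611 (m = -46 - 1*24565 = -46 - 24565 = -24611)
k(a, P) = -3*a (k(a, P) = a - 4*a = -3*a)
l(z) = 8 - 3*z² (l(z) = (-3*z)*z + 8 = -3*z² + 8 = 8 - 3*z²)
m + l(-53) = -24611 + (8 - 3*(-53)²) = -24611 + (8 - 3*2809) = -24611 + (8 - 8427) = -24611 - 8419 = -33030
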